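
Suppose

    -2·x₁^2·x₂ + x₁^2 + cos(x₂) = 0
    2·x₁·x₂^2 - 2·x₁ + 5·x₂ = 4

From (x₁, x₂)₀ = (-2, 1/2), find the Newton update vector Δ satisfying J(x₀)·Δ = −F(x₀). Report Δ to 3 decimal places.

At (-2, 1/2): F = (0.87758, 1.500).
Jacobian J = [[-4·x₁·x₂ + 2·x₁, -2·x₁^2 - sin(x₂)], [2·x₂^2 - 2, 4·x₁·x₂ + 5]].
At the point, J = [[0.000, -8.47943], [-1.500, 1.000]] (det J = -12.71914).
Solving J·Δ = −F gives Δ = (1.069, 0.103).

(1.069, 0.103)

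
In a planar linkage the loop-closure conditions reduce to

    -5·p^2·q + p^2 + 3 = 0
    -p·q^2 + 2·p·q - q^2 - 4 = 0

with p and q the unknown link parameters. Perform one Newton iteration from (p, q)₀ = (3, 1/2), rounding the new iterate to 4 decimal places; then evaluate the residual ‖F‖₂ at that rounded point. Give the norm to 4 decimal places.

At (3, 1/2): F = (-10.5000, -2.0000).
Jacobian J = [[-10·p·q + 2·p, -5·p^2], [-q^2 + 2·q, -2·p·q + 2·p - 2·q]].
At the point, J = [[-9.0000, -45.0000], [0.7500, 2.0000]] (det J = 15.7500).
Solving J·Δ = −F gives Δ = (7.0476, -1.6429).
Then the next iterate is (p, q)₁ = (10.0476, -1.1429).
Re-evaluating at (10.0476, -1.1429): F = (680.857417, -41.397405), so ‖F‖₂ = 682.1148.

682.1148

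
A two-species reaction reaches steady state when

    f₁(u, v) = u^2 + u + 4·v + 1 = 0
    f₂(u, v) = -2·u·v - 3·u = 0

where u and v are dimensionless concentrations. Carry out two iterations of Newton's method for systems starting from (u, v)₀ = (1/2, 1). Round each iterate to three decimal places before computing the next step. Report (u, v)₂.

At (1/2, 1): F = (5.750, -2.500).
Jacobian J = [[2·u + 1, 4], [-2·v - 3, -2·u]].
At the point, J = [[2.000, 4.000], [-5.000, -1.000]] (det J = 18.000).
Solving J·Δ = −F gives Δ = (-0.236, -1.319).
Then the next iterate is (u, v)₁ = (0.264, -0.319).
Round to (0.264, -0.319) and repeat: F = (0.05770, -0.62357), J = [[1.528, 4.000], [-2.362, -0.528]].
Δ = (-0.285, 0.094), so (u, v)₂ = (-0.021, -0.225).

(-0.021, -0.225)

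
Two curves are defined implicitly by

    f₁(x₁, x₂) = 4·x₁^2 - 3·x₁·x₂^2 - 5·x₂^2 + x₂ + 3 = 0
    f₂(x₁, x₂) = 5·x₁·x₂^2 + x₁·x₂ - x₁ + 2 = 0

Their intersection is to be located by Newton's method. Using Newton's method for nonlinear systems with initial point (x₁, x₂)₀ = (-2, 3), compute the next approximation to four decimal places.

At (-2, 3): F = (31.0000, -92.0000).
Jacobian J = [[8·x₁ - 3·x₂^2, -6·x₁·x₂ - 10·x₂ + 1], [5·x₂^2 + x₂ - 1, 10·x₁·x₂ + x₁]].
At the point, J = [[-43.0000, 7.0000], [47.0000, -62.0000]] (det J = 2337.0000).
Solving J·Δ = −F gives Δ = (0.5469, -1.0693).
Then the next iterate is (x₁, x₂)₁ = (-1.4531, 1.9307).

(-1.4531, 1.9307)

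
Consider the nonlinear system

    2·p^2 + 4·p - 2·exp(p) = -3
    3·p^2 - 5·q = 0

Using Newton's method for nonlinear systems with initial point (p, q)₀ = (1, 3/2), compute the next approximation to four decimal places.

(-0.3901, -1.0681)

At (1, 3/2): F = (3.563436, -4.5000).
Jacobian J = [[4·p - 2·exp(p) + 4, 0], [6·p, -5]].
At the point, J = [[2.563436, 0.0000], [6.0000, -5.0000]] (det J = -12.817182).
Solving J·Δ = −F gives Δ = (-1.3901, -2.5681).
Then the next iterate is (p, q)₁ = (-0.3901, -1.0681).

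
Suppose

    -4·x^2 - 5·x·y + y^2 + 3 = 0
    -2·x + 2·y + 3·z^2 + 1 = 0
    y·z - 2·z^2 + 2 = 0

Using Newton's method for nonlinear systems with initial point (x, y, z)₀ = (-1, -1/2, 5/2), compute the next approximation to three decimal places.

At (-1, -1/2, 5/2): F = (-3.250, 20.750, -11.750).
Jacobian J = [[-8·x - 5·y, -5·x + 2·y, 0], [-2, 2, 6·z], [0, z, y - 4·z]].
At the point, J = [[10.500, 4.000, 0.000], [-2.000, 2.000, 15.000], [0.000, 2.500, -10.500]] (det J = -698.250).
Solving J·Δ = −F gives Δ = (0.511, -0.528, -1.245).
Then the next iterate is (x, y, z)₁ = (-0.489, -1.028, 1.255).

(-0.489, -1.028, 1.255)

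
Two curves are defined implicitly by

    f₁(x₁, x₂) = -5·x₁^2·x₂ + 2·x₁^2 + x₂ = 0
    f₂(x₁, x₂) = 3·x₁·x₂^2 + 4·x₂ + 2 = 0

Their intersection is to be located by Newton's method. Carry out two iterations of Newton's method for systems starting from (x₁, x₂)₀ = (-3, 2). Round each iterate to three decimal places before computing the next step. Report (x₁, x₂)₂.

At (-3, 2): F = (-70.000, -26.000).
Jacobian J = [[-10·x₁·x₂ + 4·x₁, -5·x₁^2 + 1], [3·x₂^2, 6·x₁·x₂ + 4]].
At the point, J = [[48.000, -44.000], [12.000, -32.000]] (det J = -1008.000).
Solving J·Δ = −F gives Δ = (1.087, -0.405).
Then the next iterate is (x₁, x₂)₁ = (-1.913, 1.595).
Round to (-1.913, 1.595) and repeat: F = (-20.27092, -6.22016), J = [[22.86035, -17.29785], [7.63208, -14.30741]].
Δ = (0.935, 0.064), so (x₁, x₂)₂ = (-0.978, 1.659).

(-0.978, 1.659)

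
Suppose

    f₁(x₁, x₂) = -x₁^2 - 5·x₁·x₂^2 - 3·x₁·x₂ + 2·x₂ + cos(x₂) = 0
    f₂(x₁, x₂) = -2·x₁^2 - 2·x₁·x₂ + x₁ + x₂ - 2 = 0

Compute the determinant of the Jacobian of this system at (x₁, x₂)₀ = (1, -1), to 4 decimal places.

J = [[-2·x₁ - 5·x₂^2 - 3·x₂, -10·x₁·x₂ - 3·x₁ - sin(x₂) + 2], [-4·x₁ - 2·x₂ + 1, -2·x₁ + 1]].
At the point, J = [[-4.0000, 9.841471], [-1.0000, -1.0000]].
det J = 13.8415.

13.8415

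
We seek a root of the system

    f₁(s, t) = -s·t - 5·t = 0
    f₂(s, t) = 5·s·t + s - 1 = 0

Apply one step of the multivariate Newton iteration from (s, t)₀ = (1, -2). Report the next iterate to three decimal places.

At (1, -2): F = (12.000, -10.000).
Jacobian J = [[-t, -s - 5], [5·t + 1, 5·s]].
At the point, J = [[2.000, -6.000], [-9.000, 5.000]] (det J = -44.000).
Solving J·Δ = −F gives Δ = (0.000, 2.000).
Then the next iterate is (s, t)₁ = (1.000, 0.000).

(1.000, 0.000)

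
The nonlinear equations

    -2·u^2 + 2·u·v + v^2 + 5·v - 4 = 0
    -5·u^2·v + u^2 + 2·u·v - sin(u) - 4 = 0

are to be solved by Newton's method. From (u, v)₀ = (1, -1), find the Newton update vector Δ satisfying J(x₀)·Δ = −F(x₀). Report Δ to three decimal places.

(1.372, 4.047)

At (1, -1): F = (-12.000, -0.84147).
Jacobian J = [[-4·u + 2·v, 2·u + 2·v + 5], [-10·u·v + 2·u + 2·v - cos(u), -5·u^2 + 2·u]].
At the point, J = [[-6.000, 5.000], [9.45970, -3.000]] (det J = -29.29849).
Solving J·Δ = −F gives Δ = (1.372, 4.047).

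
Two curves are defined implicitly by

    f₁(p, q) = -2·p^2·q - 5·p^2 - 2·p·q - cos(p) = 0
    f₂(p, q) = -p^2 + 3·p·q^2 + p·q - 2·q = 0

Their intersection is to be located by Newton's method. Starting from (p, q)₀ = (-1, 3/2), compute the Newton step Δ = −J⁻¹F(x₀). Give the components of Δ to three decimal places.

(0.456, -0.632)

At (-1, 3/2): F = (-5.54030, -12.250).
Jacobian J = [[-4·p·q - 10·p - 2·q + sin(p), -2·p^2 - 2·p], [-2·p + 3·q^2 + q, 6·p·q + p - 2]].
At the point, J = [[12.15853, 0.000], [10.250, -12.000]] (det J = -145.90235).
Solving J·Δ = −F gives Δ = (0.456, -0.632).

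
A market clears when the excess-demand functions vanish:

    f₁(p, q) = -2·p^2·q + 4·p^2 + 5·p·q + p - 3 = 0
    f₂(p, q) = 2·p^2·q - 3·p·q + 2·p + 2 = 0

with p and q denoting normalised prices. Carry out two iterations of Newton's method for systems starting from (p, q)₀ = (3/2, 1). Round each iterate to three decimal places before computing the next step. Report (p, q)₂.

At (3/2, 1): F = (10.500, 5.000).
Jacobian J = [[-4·p·q + 8·p + 5·q + 1, -2·p^2 + 5·p], [4·p·q - 3·q + 2, 2·p^2 - 3·p]].
At the point, J = [[12.000, 3.000], [5.000, 0.000]] (det J = -15.000).
Solving J·Δ = −F gives Δ = (-1.000, 0.500).
Then the next iterate is (p, q)₁ = (0.500, 1.500).
Round to (0.500, 1.500) and repeat: F = (1.500, 1.500), J = [[9.500, 2.000], [0.500, -1.000]].
Δ = (-0.429, 1.286), so (p, q)₂ = (0.071, 2.786).

(0.071, 2.786)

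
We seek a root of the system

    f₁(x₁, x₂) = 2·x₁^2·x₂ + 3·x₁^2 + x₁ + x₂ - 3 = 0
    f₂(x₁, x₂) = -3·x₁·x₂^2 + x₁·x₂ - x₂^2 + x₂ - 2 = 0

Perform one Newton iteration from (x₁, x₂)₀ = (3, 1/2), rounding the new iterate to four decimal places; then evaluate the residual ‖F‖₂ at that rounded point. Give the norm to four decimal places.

9.9123

At (3, 1/2): F = (36.5000, -2.5000).
Jacobian J = [[4·x₁·x₂ + 6·x₁ + 1, 2·x₁^2 + 1], [-3·x₂^2 + x₂, -6·x₁·x₂ + x₁ - 2·x₂ + 1]].
At the point, J = [[25.0000, 19.0000], [-0.2500, -6.0000]] (det J = -145.2500).
Solving J·Δ = −F gives Δ = (-1.1807, -0.3675).
Then the next iterate is (x₁, x₂)₁ = (1.8193, 0.1325).
Re-evaluating at (1.8193, 0.1325): F = (9.758468, -1.739819), so ‖F‖₂ = 9.9123.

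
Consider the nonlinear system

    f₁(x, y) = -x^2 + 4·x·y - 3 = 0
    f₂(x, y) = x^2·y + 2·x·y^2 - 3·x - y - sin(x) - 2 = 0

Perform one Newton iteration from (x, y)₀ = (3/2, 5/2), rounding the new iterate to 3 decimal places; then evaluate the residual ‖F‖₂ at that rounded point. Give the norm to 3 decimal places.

414.630

At (3/2, 5/2): F = (9.750, 14.37751).
Jacobian J = [[-2·x + 4·y, 4·x], [2·x·y + 2·y^2 - cos(x) - 3, x^2 + 4·x·y - 1]].
At the point, J = [[7.000, 6.000], [16.92926, 16.250]] (det J = 12.17442).
Solving J·Δ = −F gives Δ = (-5.928, 5.291).
Then the next iterate is (x, y)₁ = (-4.428, 7.791).
Re-evaluating at (-4.428, 7.791): F = (-160.60138, -382.26364), so ‖F‖₂ = 414.630.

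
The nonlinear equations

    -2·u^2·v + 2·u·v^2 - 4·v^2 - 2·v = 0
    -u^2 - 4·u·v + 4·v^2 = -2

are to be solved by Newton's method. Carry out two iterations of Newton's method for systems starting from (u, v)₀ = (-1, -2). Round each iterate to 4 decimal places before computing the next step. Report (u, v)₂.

(-0.9637, -0.8222)

At (-1, -2): F = (-16.0000, 9.0000).
Jacobian J = [[-4·u·v + 2·v^2, -2·u^2 + 4·u·v - 8·v - 2], [-2·u - 4·v, -4·u + 8·v]].
At the point, J = [[0.0000, 20.0000], [10.0000, -12.0000]] (det J = -200.0000).
Solving J·Δ = −F gives Δ = (0.0600, 0.8000).
Then the next iterate is (u, v)₁ = (-0.9400, -1.2000).
Round to (-0.9400, -1.2000) and repeat: F = (-3.946560, 2.3644), J = [[-1.6320, 10.3448], [6.6800, -5.8400]].
Δ = (-0.0237, 0.3778), so (u, v)₂ = (-0.9637, -0.8222).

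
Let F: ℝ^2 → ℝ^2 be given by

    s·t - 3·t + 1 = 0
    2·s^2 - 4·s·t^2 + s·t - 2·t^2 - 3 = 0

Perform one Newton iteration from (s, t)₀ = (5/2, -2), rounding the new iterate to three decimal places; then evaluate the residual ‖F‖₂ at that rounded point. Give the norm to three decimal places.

At (5/2, -2): F = (2.000, -43.500).
Jacobian J = [[t, s - 3], [4·s - 4·t^2 + t, -8·s·t + s - 4·t]].
At the point, J = [[-2.000, -0.500], [-8.000, 50.500]] (det J = -105.000).
Solving J·Δ = −F gives Δ = (0.755, 0.981).
Then the next iterate is (s, t)₁ = (3.255, -1.019).
Re-evaluating at (3.255, -1.019): F = (0.74016, -0.72298), so ‖F‖₂ = 1.035.

1.035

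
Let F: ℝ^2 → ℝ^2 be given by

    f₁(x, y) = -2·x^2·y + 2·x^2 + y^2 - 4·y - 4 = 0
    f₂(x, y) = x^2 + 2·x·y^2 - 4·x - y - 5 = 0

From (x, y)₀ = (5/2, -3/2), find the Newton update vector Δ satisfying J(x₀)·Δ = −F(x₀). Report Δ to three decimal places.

(-1.674, -0.325)

At (5/2, -3/2): F = (35.500, 4.000).
Jacobian J = [[-4·x·y + 4·x, -2·x^2 + 2·y - 4], [2·x + 2·y^2 - 4, 4·x·y - 1]].
At the point, J = [[25.000, -19.500], [5.500, -16.000]] (det J = -292.750).
Solving J·Δ = −F gives Δ = (-1.674, -0.325).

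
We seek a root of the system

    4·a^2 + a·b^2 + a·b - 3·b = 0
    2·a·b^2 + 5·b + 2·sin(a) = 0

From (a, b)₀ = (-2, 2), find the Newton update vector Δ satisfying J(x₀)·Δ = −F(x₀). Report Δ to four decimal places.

(0.3920, -0.4554)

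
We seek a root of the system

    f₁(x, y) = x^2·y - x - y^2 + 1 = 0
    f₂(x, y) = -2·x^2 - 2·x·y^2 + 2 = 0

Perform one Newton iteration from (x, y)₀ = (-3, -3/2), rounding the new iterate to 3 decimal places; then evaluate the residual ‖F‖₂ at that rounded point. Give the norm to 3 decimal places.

At (-3, -3/2): F = (-11.750, -2.500).
Jacobian J = [[2·x·y - 1, x^2 - 2·y], [-4·x - 2·y^2, -4·x·y]].
At the point, J = [[8.000, 12.000], [7.500, -18.000]] (det J = -234.000).
Solving J·Δ = −F gives Δ = (1.032, 0.291).
Then the next iterate is (x, y)₁ = (-1.968, -1.209).
Re-evaluating at (-1.968, -1.209): F = (-3.17617, 0.00713), so ‖F‖₂ = 3.176.

3.176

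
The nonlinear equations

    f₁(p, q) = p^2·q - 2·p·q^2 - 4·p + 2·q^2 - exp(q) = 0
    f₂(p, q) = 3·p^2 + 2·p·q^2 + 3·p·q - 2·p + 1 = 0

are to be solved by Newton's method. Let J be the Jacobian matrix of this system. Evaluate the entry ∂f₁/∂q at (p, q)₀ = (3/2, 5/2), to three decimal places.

∂f₁/∂q = p^2 - 4·p·q + 4·q - exp(q).
At (3/2, 5/2) this is -14.932.

-14.932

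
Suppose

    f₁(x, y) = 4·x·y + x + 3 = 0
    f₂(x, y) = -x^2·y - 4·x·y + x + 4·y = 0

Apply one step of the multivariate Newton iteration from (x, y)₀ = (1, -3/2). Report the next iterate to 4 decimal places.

At (1, -3/2): F = (-2.0000, 2.5000).
Jacobian J = [[4·y + 1, 4·x], [-2·x·y - 4·y + 1, -x^2 - 4·x + 4]].
At the point, J = [[-5.0000, 4.0000], [10.0000, -1.0000]] (det J = -35.0000).
Solving J·Δ = −F gives Δ = (-0.2286, 0.2143).
Then the next iterate is (x, y)₁ = (0.7714, -1.2857).

(0.7714, -1.2857)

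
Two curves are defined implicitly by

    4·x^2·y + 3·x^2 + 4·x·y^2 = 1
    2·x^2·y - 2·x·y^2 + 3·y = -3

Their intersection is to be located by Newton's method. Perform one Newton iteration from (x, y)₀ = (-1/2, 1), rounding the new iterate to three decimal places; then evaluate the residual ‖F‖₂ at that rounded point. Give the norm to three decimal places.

3.260

At (-1/2, 1): F = (-1.250, 7.500).
Jacobian J = [[8·x·y + 6·x + 4·y^2, 4·x^2 + 8·x·y], [4·x·y - 2·y^2, 2·x^2 - 4·x·y + 3]].
At the point, J = [[-3.000, -3.000], [-4.000, 5.500]] (det J = -28.500).
Solving J·Δ = −F gives Δ = (0.548, -0.965).
Then the next iterate is (x, y)₁ = (0.048, 0.035).
Re-evaluating at (0.048, 0.035): F = (-0.99253, 3.10504), so ‖F‖₂ = 3.260.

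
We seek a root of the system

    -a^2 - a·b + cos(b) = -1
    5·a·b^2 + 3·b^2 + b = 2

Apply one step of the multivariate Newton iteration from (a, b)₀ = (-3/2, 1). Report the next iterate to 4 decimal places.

(-1.6400, 0.2250)

At (-3/2, 1): F = (0.790302, -5.5000).
Jacobian J = [[-2·a - b, -a - sin(b)], [5·b^2, 10·a·b + 6·b + 1]].
At the point, J = [[2.0000, 0.658529], [5.0000, -8.0000]] (det J = -19.292645).
Solving J·Δ = −F gives Δ = (-0.1400, -0.7750).
Then the next iterate is (a, b)₁ = (-1.6400, 0.2250).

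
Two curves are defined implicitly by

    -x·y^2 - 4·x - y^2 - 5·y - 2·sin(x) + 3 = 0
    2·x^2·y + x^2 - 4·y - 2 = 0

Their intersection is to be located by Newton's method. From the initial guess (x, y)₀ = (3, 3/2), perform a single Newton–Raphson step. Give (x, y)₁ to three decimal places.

(2.670, 0.066)

At (3, 3/2): F = (-25.78224, 28.000).
Jacobian J = [[-y^2 - 2·cos(x) - 4, -2·x·y - 2·y - 5], [4·x·y + 2·x, 2·x^2 - 4]].
At the point, J = [[-4.27002, -17.000], [24.000, 14.000]] (det J = 348.21979).
Solving J·Δ = −F gives Δ = (-0.330, -1.434).
Then the next iterate is (x, y)₁ = (2.670, 0.066).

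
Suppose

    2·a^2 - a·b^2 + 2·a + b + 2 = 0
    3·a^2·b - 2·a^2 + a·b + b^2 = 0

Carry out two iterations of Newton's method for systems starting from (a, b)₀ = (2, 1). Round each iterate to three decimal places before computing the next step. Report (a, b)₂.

(-0.732, 1.266)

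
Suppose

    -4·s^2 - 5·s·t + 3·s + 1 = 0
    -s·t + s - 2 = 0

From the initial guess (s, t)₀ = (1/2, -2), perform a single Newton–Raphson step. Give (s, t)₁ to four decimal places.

At (1/2, -2): F = (6.5000, -0.5000).
Jacobian J = [[-8·s - 5·t + 3, -5·s], [-t + 1, -s]].
At the point, J = [[9.0000, -2.5000], [3.0000, -0.5000]] (det J = 3.0000).
Solving J·Δ = −F gives Δ = (1.5000, 8.0000).
Then the next iterate is (s, t)₁ = (2.0000, 6.0000).

(2.0000, 6.0000)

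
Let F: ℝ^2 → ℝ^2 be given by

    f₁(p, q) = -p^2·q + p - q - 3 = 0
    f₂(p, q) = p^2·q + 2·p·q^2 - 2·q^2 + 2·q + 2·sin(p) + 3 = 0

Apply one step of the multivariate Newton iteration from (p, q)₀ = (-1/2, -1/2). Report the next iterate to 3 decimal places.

At (-1/2, -1/2): F = (-2.875, 0.16615).
Jacobian J = [[-2·p·q + 1, -p^2 - 1], [2·p·q + 2·q^2 + 2·cos(p), p^2 + 4·p·q - 4·q + 2]].
At the point, J = [[0.500, -1.250], [2.75517, 5.250]] (det J = 6.06896).
Solving J·Δ = −F gives Δ = (2.453, -1.319).
Then the next iterate is (p, q)₁ = (1.953, -1.819).

(1.953, -1.819)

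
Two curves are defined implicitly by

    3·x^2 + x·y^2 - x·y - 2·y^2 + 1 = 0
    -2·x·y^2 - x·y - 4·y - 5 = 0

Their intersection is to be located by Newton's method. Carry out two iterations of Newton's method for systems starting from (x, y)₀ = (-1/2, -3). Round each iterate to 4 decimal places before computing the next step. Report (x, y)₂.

At (-1/2, -3): F = (-22.2500, 14.5000).
Jacobian J = [[6·x + y^2 - y, 2·x·y - x - 4·y], [-2·y^2 - y, -4·x·y - x - 4]].
At the point, J = [[9.0000, 15.5000], [-15.0000, -9.5000]] (det J = 147.0000).
Solving J·Δ = −F gives Δ = (0.0910, 1.3827).
Then the next iterate is (x, y)₁ = (-0.4090, -1.6173).
Round to (-0.4090, -1.6173) and repeat: F = (-5.460756, 2.947334), J = [[1.778959, 8.201151], [-3.614019, -6.236903]].
Δ = (-0.5331, 0.7815), so (x, y)₂ = (-0.9421, -0.8358).

(-0.9421, -0.8358)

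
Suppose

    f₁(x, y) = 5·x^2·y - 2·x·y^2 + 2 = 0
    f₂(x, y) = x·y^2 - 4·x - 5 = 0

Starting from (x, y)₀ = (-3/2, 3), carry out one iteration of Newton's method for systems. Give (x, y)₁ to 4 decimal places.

At (-3/2, 3): F = (62.7500, -12.5000).
Jacobian J = [[10·x·y - 2·y^2, 5·x^2 - 4·x·y], [y^2 - 4, 2·x·y]].
At the point, J = [[-63.0000, 29.2500], [5.0000, -9.0000]] (det J = 420.7500).
Solving J·Δ = −F gives Δ = (0.4733, -1.1260).
Then the next iterate is (x, y)₁ = (-1.0267, 1.8740).

(-1.0267, 1.8740)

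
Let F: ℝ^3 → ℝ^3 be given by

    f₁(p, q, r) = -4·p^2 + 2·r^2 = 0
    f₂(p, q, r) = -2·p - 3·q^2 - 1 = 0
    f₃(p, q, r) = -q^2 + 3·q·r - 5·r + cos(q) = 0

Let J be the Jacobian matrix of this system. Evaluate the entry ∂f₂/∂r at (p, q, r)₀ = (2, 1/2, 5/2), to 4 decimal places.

0.0000

∂f₂/∂r = 0.
At (2, 1/2, 5/2) this is 0.0000.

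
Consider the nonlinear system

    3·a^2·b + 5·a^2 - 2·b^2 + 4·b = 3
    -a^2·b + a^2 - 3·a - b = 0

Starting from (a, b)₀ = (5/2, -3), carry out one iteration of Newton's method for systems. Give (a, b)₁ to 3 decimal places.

(1.845, -1.708)

At (5/2, -3): F = (-58.000, 20.500).
Jacobian J = [[6·a·b + 10·a, 3·a^2 - 4·b + 4], [-2·a·b + 2·a - 3, -a^2 - 1]].
At the point, J = [[-20.000, 34.750], [17.000, -7.250]] (det J = -445.750).
Solving J·Δ = −F gives Δ = (-0.655, 1.292).
Then the next iterate is (a, b)₁ = (1.845, -1.708).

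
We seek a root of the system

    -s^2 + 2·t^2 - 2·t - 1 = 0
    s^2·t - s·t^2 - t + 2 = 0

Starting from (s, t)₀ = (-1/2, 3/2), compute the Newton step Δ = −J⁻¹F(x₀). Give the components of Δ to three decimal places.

At (-1/2, 3/2): F = (0.250, 2.000).
Jacobian J = [[-2·s, 4·t - 2], [2·s·t - t^2, s^2 - 2·s·t - 1]].
At the point, J = [[1.000, 4.000], [-3.750, 0.750]] (det J = 15.750).
Solving J·Δ = −F gives Δ = (0.496, -0.187).

(0.496, -0.187)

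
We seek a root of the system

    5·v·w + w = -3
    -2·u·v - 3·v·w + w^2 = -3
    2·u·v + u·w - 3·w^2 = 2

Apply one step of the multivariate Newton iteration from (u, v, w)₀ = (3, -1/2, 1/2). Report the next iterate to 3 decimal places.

At (3, -1/2, 1/2): F = (2.250, 7.000, -4.250).
Jacobian J = [[0, 5·w, 5·v + 1], [-2·v, -2·u - 3·w, -3·v + 2·w], [2·v + w, 2·u, u - 6·w]].
At the point, J = [[0.000, 2.500, -1.500], [1.000, -7.500, 2.500], [-0.500, 6.000, 0.000]] (det J = -6.500).
Solving J·Δ = −F gives Δ = (-11.615, -0.260, 1.067).
Then the next iterate is (u, v, w)₁ = (-8.615, -0.760, 1.567).

(-8.615, -0.760, 1.567)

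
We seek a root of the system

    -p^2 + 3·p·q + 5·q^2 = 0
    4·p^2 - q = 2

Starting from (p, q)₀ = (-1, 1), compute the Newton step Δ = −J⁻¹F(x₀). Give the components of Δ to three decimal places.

At (-1, 1): F = (1.000, 1.000).
Jacobian J = [[-2·p + 3·q, 3·p + 10·q], [8·p, -1]].
At the point, J = [[5.000, 7.000], [-8.000, -1.000]] (det J = 51.000).
Solving J·Δ = −F gives Δ = (0.157, -0.255).

(0.157, -0.255)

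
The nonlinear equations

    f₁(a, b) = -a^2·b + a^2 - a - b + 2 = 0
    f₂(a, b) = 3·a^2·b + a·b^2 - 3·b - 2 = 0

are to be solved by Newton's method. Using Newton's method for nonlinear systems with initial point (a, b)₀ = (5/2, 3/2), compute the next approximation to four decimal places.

(1.7004, 1.1791)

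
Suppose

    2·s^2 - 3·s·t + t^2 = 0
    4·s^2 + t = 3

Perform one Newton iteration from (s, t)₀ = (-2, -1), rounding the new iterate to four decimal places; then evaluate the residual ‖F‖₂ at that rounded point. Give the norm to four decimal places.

2.4417

At (-2, -1): F = (3.0000, 12.0000).
Jacobian J = [[4·s - 3·t, -3·s + 2·t], [8·s, 1]].
At the point, J = [[-5.0000, 4.0000], [-16.0000, 1.0000]] (det J = 59.0000).
Solving J·Δ = −F gives Δ = (0.7627, 0.2034).
Then the next iterate is (s, t)₁ = (-1.2373, -0.7966).
Re-evaluating at (-1.2373, -0.7966): F = (0.739495, 2.327045), so ‖F‖₂ = 2.4417.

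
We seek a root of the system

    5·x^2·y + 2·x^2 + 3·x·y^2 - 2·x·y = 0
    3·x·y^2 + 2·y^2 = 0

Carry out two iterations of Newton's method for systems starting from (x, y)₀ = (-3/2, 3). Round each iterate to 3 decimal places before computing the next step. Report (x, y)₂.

(-0.755, 2.075)

At (-3/2, 3): F = (6.750, -22.500).
Jacobian J = [[10·x·y + 4·x + 3·y^2 - 2·y, 5·x^2 + 6·x·y - 2·x], [3·y^2, 6·x·y + 4·y]].
At the point, J = [[-30.000, -12.750], [27.000, -15.000]] (det J = 794.250).
Solving J·Δ = −F gives Δ = (0.489, -0.620).
Then the next iterate is (x, y)₁ = (-1.011, 2.380).
Round to (-1.011, 2.380) and repeat: F = (1.83972, -5.85133), J = [[-15.87260, -7.30447], [16.99320, -4.91708]].
Δ = (0.256, -0.305), so (x, y)₂ = (-0.755, 2.075).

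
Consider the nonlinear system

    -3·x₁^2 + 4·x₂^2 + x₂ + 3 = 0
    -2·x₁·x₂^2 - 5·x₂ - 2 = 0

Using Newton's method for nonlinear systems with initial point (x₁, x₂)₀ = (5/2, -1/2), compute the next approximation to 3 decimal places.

(1.000, 1.917)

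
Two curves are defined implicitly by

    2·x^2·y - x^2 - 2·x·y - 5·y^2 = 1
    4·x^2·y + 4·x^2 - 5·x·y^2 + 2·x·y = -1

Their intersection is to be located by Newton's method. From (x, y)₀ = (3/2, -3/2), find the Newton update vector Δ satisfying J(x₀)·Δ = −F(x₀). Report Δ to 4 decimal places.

At (3/2, -3/2): F = (-16.7500, -24.8750).
Jacobian J = [[4·x·y - 2·x - 2·y, 2·x^2 - 2·x - 10·y], [8·x·y + 8·x - 5·y^2 + 2·y, 4·x^2 - 10·x·y + 2·x]].
At the point, J = [[-9.0000, 16.5000], [-20.2500, 34.5000]] (det J = 23.6250).
Solving J·Δ = −F gives Δ = (7.0873, 4.8810).

(7.0873, 4.8810)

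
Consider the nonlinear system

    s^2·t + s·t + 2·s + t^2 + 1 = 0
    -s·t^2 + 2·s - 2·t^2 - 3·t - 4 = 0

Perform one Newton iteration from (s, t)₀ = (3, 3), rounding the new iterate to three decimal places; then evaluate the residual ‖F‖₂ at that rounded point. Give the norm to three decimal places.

At (3, 3): F = (52.000, -52.000).
Jacobian J = [[2·s·t + t + 2, s^2 + s + 2·t], [-t^2 + 2, -2·s·t - 4·t - 3]].
At the point, J = [[23.000, 18.000], [-7.000, -33.000]] (det J = -633.000).
Solving J·Δ = −F gives Δ = (-1.232, -1.314).
Then the next iterate is (s, t)₁ = (1.768, 1.686).
Re-evaluating at (1.768, 1.686): F = (15.62958, -16.23290), so ‖F‖₂ = 22.534.

22.534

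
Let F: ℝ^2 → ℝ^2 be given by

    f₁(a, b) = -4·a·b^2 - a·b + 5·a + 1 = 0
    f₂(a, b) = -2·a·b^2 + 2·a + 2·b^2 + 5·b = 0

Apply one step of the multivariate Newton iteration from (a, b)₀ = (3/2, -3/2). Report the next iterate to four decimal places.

(-2.7059, -1.9706)

At (3/2, -3/2): F = (-2.7500, -6.7500).
Jacobian J = [[-4·b^2 - b + 5, -8·a·b - a], [-2·b^2 + 2, -4·a·b + 4·b + 5]].
At the point, J = [[-2.5000, 16.5000], [-2.5000, 8.0000]] (det J = 21.2500).
Solving J·Δ = −F gives Δ = (-4.2059, -0.4706).
Then the next iterate is (a, b)₁ = (-2.7059, -1.9706).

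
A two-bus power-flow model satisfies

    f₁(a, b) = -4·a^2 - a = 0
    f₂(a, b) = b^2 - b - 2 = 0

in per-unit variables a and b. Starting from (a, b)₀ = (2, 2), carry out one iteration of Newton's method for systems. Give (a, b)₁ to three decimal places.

(0.941, 2.000)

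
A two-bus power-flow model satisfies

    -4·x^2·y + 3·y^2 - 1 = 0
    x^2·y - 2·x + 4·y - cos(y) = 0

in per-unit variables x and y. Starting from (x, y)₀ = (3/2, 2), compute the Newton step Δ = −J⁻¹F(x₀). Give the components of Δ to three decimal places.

(-0.434, -1.142)

At (3/2, 2): F = (-7.000, 9.91615).
Jacobian J = [[-8·x·y, -4·x^2 + 6·y], [2·x·y - 2, x^2 + sin(y) + 4]].
At the point, J = [[-24.000, 3.000], [4.000, 7.15930]] (det J = -183.82314).
Solving J·Δ = −F gives Δ = (-0.434, -1.142).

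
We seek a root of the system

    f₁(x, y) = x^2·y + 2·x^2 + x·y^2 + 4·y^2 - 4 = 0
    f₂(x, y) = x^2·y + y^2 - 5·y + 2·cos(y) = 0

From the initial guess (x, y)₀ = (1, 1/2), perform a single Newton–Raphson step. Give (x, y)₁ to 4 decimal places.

At (1, 1/2): F = (-0.2500, 0.005165).
Jacobian J = [[2·x·y + 4·x + y^2, x^2 + 2·x·y + 8·y], [2·x·y, x^2 + 2·y - 2·sin(y) - 5]].
At the point, J = [[5.2500, 6.0000], [1.0000, -3.958851]] (det J = -26.783968).
Solving J·Δ = −F gives Δ = (0.0358, 0.0103).
Then the next iterate is (x, y)₁ = (1.0358, 0.5103).

(1.0358, 0.5103)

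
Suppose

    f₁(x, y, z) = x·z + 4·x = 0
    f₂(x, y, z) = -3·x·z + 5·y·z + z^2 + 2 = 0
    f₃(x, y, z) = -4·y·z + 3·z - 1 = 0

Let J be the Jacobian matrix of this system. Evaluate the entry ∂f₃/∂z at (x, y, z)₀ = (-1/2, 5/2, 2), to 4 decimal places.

∂f₃/∂z = -4·y + 3.
At (-1/2, 5/2, 2) this is -7.0000.

-7.0000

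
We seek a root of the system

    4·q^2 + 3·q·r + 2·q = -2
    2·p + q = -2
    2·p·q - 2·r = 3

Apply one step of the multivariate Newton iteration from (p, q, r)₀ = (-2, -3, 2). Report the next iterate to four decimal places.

(-2.0652, 2.1304, -5.5652)

At (-2, -3, 2): F = (14.0000, -5.0000, 5.0000).
Jacobian J = [[0, 8·q + 3·r + 2, 3·q], [2, 1, 0], [2·q, 2·p, -2]].
At the point, J = [[0.0000, -16.0000, -9.0000], [2.0000, 1.0000, 0.0000], [-6.0000, -4.0000, -2.0000]] (det J = -46.0000).
Solving J·Δ = −F gives Δ = (-0.0652, 5.1304, -7.5652).
Then the next iterate is (p, q, r)₁ = (-2.0652, 2.1304, -5.5652).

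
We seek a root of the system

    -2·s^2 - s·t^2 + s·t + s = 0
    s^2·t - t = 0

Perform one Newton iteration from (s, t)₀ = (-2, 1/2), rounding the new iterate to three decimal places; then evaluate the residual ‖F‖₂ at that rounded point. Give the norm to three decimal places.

2.528

At (-2, 1/2): F = (-10.500, 1.500).
Jacobian J = [[-4·s - t^2 + t + 1, -2·s·t + s], [2·s·t, s^2 - 1]].
At the point, J = [[9.250, 0.000], [-2.000, 3.000]] (det J = 27.750).
Solving J·Δ = −F gives Δ = (1.135, 0.257).
Then the next iterate is (s, t)₁ = (-0.865, 0.757).
Re-evaluating at (-0.865, 0.757): F = (-2.52057, -0.19059), so ‖F‖₂ = 2.528.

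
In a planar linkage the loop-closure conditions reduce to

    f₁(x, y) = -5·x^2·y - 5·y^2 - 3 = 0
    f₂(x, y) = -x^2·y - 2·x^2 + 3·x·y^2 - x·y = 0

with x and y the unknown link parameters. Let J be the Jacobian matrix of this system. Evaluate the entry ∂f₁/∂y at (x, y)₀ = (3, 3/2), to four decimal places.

-60.0000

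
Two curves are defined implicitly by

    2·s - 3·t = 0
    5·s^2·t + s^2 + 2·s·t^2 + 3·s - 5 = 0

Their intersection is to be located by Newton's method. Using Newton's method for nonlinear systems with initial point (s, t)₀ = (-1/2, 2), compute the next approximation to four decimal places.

At (-1/2, 2): F = (-7.0000, -7.7500).
Jacobian J = [[2, -3], [10·s·t + 2·s + 2·t^2 + 3, 5·s^2 + 4·s·t]].
At the point, J = [[2.0000, -3.0000], [0.0000, -2.7500]] (det J = -5.5000).
Solving J·Δ = −F gives Δ = (-0.7273, -2.8182).
Then the next iterate is (s, t)₁ = (-1.2273, -0.8182).

(-1.2273, -0.8182)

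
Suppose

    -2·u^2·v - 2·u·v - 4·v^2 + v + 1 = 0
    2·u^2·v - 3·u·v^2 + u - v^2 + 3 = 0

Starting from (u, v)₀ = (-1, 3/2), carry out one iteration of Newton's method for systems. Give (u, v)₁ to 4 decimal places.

At (-1, 3/2): F = (-6.5000, 9.5000).
Jacobian J = [[-4·u·v - 2·v, -2·u^2 - 2·u - 8·v + 1], [4·u·v - 3·v^2 + 1, 2·u^2 - 6·u·v - 2·v]].
At the point, J = [[3.0000, -11.0000], [-11.7500, 8.0000]] (det J = -105.2500).
Solving J·Δ = −F gives Δ = (0.4988, -0.4549).
Then the next iterate is (u, v)₁ = (-0.5012, 1.0451).

(-0.5012, 1.0451)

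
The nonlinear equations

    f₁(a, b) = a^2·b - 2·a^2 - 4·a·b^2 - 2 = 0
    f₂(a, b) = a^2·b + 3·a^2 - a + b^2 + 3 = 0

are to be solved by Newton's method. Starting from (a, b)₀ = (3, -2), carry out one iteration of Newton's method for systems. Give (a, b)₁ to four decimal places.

(0.5856, -2.1856)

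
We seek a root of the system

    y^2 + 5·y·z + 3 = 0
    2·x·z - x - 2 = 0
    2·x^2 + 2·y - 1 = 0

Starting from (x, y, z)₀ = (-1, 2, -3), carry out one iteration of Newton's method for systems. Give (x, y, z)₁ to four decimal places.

(-0.4825, 0.5351, -2.3114)

At (-1, 2, -3): F = (-23.0000, 5.0000, 5.0000).
Jacobian J = [[0, 2·y + 5·z, 5·y], [2·z - 1, 0, 2·x], [4·x, 2, 0]].
At the point, J = [[0.0000, -11.0000, 10.0000], [-7.0000, 0.0000, -2.0000], [-4.0000, 2.0000, 0.0000]] (det J = -228.0000).
Solving J·Δ = −F gives Δ = (0.5175, -1.4649, 0.6886).
Then the next iterate is (x, y, z)₁ = (-0.4825, 0.5351, -2.3114).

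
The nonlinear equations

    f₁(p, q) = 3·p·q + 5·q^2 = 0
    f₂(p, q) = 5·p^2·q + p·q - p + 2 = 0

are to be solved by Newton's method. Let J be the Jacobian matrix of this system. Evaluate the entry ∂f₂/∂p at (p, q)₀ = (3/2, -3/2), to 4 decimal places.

-25.0000

∂f₂/∂p = 10·p·q + q - 1.
At (3/2, -3/2) this is -25.0000.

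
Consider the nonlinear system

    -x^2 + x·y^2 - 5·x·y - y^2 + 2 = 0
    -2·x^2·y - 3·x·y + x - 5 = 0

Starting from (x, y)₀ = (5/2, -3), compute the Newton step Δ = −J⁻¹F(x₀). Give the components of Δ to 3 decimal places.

(-0.628, 1.620)

At (5/2, -3): F = (46.750, 57.500).
Jacobian J = [[-2·x + y^2 - 5·y, 2·x·y - 5·x - 2·y], [-4·x·y - 3·y + 1, -2·x^2 - 3·x]].
At the point, J = [[19.000, -21.500], [40.000, -20.000]] (det J = 480.000).
Solving J·Δ = −F gives Δ = (-0.628, 1.620).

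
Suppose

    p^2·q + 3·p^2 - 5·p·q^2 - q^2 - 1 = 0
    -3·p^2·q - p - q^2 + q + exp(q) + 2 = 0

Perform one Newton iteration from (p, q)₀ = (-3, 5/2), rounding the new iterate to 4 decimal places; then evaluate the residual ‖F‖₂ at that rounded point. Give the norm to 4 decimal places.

43.0769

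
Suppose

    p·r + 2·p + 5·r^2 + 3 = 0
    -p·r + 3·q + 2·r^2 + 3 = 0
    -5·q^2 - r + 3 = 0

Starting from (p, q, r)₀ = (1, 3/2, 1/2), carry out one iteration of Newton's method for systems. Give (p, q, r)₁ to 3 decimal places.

At (1, 3/2, 1/2): F = (6.750, 7.500, -8.750).
Jacobian J = [[r + 2, 0, p + 10·r], [-r, 3, -p + 4·r], [0, -10·q, -1]].
At the point, J = [[2.500, 0.000, 6.000], [-0.500, 3.000, 1.000], [0.000, -15.000, -1.000]] (det J = 75.000).
Solving J·Δ = −F gives Δ = (5.820, -0.347, -3.550).
Then the next iterate is (p, q, r)₁ = (6.820, 1.153, -3.050).

(6.820, 1.153, -3.050)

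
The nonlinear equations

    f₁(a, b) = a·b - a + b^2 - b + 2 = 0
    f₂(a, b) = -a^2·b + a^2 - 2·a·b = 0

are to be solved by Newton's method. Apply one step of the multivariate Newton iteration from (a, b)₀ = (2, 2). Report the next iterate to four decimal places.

At (2, 2): F = (6.0000, -12.0000).
Jacobian J = [[b - 1, a + 2·b - 1], [-2·a·b + 2·a - 2·b, -a^2 - 2·a]].
At the point, J = [[1.0000, 5.0000], [-8.0000, -8.0000]] (det J = 32.0000).
Solving J·Δ = −F gives Δ = (-0.3750, -1.1250).
Then the next iterate is (a, b)₁ = (1.6250, 0.8750).

(1.6250, 0.8750)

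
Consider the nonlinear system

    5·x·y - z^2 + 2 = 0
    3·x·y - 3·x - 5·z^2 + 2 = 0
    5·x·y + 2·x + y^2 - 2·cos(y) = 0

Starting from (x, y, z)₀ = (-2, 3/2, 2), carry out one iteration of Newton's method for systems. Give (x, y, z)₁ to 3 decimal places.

(-0.222, 1.500, 1.083)

At (-2, 3/2, 2): F = (-17.000, -21.000, -16.89147).
Jacobian J = [[5·y, 5·x, -2·z], [3·y - 3, 3·x, -10·z], [5·y + 2, 5·x + 2·y + 2·sin(y), 0]].
At the point, J = [[7.500, -10.000, -4.000], [1.500, -6.000, -20.000], [9.500, -5.00501, 0.000]] (det J = 951.27856).
Solving J·Δ = −F gives Δ = (1.778, 0.000, -0.917).
Then the next iterate is (x, y, z)₁ = (-0.222, 1.500, 1.083).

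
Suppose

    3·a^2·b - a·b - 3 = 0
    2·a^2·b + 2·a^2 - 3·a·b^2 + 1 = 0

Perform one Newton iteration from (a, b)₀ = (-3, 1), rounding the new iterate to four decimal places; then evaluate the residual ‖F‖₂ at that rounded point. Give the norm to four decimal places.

3.7000

At (-3, 1): F = (27.0000, 46.0000).
Jacobian J = [[6·a·b - b, 3·a^2 - a], [4·a·b + 4·a - 3·b^2, 2·a^2 - 6·a·b]].
At the point, J = [[-19.0000, 30.0000], [-27.0000, 36.0000]] (det J = 126.0000).
Solving J·Δ = −F gives Δ = (3.2381, 1.1508).
Then the next iterate is (a, b)₁ = (0.2381, 2.1508).
Re-evaluating at (0.2381, 2.1508): F = (-3.146309, -1.947062), so ‖F‖₂ = 3.7000.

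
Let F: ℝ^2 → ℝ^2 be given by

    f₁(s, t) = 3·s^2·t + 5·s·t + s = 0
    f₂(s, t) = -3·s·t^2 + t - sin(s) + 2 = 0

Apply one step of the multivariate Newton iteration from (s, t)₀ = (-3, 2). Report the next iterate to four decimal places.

At (-3, 2): F = (21.0000, 40.141120).
Jacobian J = [[6·s·t + 5·t + 1, 3·s^2 + 5·s], [-3·t^2 - cos(s), -6·s·t + 1]].
At the point, J = [[-25.0000, 12.0000], [-11.010008, 37.0000]] (det J = -792.879910).
Solving J·Δ = −F gives Δ = (0.3724, -0.9741).
Then the next iterate is (s, t)₁ = (-2.6276, 1.0259).

(-2.6276, 1.0259)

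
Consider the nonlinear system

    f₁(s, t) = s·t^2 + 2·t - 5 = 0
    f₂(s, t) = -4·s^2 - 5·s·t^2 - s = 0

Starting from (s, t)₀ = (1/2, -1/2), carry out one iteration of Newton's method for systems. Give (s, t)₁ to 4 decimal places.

(1.6500, 3.2250)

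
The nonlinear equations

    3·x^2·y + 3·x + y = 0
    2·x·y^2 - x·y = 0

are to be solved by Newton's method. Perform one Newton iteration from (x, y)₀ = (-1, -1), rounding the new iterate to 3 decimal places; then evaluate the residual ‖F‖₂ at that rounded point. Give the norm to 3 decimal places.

2.059

At (-1, -1): F = (-7.000, -3.000).
Jacobian J = [[6·x·y + 3, 3·x^2 + 1], [2·y^2 - y, 4·x·y - x]].
At the point, J = [[9.000, 4.000], [3.000, 5.000]] (det J = 33.000).
Solving J·Δ = −F gives Δ = (0.697, 0.182).
Then the next iterate is (x, y)₁ = (-0.303, -0.818).
Re-evaluating at (-0.303, -0.818): F = (-1.95230, -0.65334), so ‖F‖₂ = 2.059.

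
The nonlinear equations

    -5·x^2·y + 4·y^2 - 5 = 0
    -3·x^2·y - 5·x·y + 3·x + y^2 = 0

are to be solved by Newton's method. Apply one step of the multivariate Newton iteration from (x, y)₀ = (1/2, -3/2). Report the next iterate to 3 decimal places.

(-0.011, -1.346)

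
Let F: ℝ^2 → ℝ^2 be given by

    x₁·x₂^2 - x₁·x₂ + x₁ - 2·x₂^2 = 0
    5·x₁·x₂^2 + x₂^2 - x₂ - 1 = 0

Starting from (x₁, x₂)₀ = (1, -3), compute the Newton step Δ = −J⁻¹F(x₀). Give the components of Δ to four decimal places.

(-0.1346, 1.3499)

At (1, -3): F = (-5.0000, 56.0000).
Jacobian J = [[x₂^2 - x₂ + 1, 2·x₁·x₂ - x₁ - 4·x₂], [5·x₂^2, 10·x₁·x₂ + 2·x₂ - 1]].
At the point, J = [[13.0000, 5.0000], [45.0000, -37.0000]] (det J = -706.0000).
Solving J·Δ = −F gives Δ = (-0.1346, 1.3499).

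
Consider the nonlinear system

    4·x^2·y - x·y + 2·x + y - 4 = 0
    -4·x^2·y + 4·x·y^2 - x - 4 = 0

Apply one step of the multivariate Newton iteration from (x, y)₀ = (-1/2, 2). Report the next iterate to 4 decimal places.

At (-1/2, 2): F = (0.0000, -13.5000).
Jacobian J = [[8·x·y - y + 2, 4·x^2 - x + 1], [-8·x·y + 4·y^2 - 1, -4·x^2 + 8·x·y]].
At the point, J = [[-8.0000, 2.5000], [23.0000, -9.0000]] (det J = 14.5000).
Solving J·Δ = −F gives Δ = (-2.3276, -7.4483).
Then the next iterate is (x, y)₁ = (-2.8276, -5.4483).

(-2.8276, -5.4483)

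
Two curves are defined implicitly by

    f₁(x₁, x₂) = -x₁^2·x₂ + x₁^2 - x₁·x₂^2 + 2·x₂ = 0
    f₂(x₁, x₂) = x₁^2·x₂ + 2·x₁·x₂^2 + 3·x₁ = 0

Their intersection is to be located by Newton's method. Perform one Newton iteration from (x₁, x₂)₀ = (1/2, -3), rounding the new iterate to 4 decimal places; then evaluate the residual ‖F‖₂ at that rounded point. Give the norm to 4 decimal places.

At (1/2, -3): F = (-9.5000, 9.7500).
Jacobian J = [[-2·x₁·x₂ + 2·x₁ - x₂^2, -x₁^2 - 2·x₁·x₂ + 2], [2·x₁·x₂ + 2·x₂^2 + 3, x₁^2 + 4·x₁·x₂]].
At the point, J = [[-5.0000, 4.7500], [18.0000, -5.7500]] (det J = -56.7500).
Solving J·Δ = −F gives Δ = (0.1465, 2.1542).
Then the next iterate is (x₁, x₂)₁ = (0.6465, -0.8458).
Re-evaluating at (0.6465, -0.8458): F = (-1.382617, 2.510971), so ‖F‖₂ = 2.8665.

2.8665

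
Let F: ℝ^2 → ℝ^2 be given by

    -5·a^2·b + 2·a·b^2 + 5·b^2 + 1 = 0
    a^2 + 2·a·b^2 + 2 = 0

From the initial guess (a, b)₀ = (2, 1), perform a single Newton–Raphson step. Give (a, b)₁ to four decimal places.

At (2, 1): F = (-10.0000, 10.0000).
Jacobian J = [[-10·a·b + 2·b^2, -5·a^2 + 4·a·b + 10·b], [2·a + 2·b^2, 4·a·b]].
At the point, J = [[-18.0000, -2.0000], [6.0000, 8.0000]] (det J = -132.0000).
Solving J·Δ = −F gives Δ = (-0.4545, -0.9091).
Then the next iterate is (a, b)₁ = (1.5455, 0.0909).

(1.5455, 0.0909)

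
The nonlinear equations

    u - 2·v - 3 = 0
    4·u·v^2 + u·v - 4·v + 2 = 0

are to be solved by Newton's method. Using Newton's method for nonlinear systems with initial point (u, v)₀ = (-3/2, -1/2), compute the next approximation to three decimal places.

At (-3/2, -1/2): F = (-3.500, 3.250).
Jacobian J = [[1, -2], [4·v^2 + v, 8·u·v + u - 4]].
At the point, J = [[1.000, -2.000], [0.500, 0.500]] (det J = 1.500).
Solving J·Δ = −F gives Δ = (-3.167, -3.333).
Then the next iterate is (u, v)₁ = (-4.667, -3.833).

(-4.667, -3.833)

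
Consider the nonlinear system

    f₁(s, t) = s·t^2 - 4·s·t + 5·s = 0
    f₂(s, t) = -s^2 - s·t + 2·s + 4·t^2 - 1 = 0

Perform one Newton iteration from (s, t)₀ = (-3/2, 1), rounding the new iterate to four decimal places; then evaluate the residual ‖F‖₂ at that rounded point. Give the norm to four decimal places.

16.3222

At (-3/2, 1): F = (-3.0000, -0.7500).
Jacobian J = [[t^2 - 4·t + 5, 2·s·t - 4·s], [-2·s - t + 2, -s + 8·t]].
At the point, J = [[2.0000, 3.0000], [4.0000, 9.5000]] (det J = 7.0000).
Solving J·Δ = −F gives Δ = (3.7500, -1.5000).
Then the next iterate is (s, t)₁ = (2.2500, -0.5000).
Re-evaluating at (2.2500, -0.5000): F = (16.3125, 0.5625), so ‖F‖₂ = 16.3222.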